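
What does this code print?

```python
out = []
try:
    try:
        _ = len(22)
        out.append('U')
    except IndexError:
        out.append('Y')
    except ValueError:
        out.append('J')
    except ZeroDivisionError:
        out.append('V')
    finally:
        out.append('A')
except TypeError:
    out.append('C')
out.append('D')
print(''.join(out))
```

Execution trace: 'A' (finally) → 'C' (outer except TypeError) → 'D' (after the try/except). Output: ACD

Answer: ACD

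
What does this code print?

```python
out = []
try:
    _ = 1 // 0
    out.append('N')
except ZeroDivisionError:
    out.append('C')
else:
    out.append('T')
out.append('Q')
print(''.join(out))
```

Execution trace: 'C' (except ZeroDivisionError) → 'Q' (after the try/except). Output: CQ

Answer: CQ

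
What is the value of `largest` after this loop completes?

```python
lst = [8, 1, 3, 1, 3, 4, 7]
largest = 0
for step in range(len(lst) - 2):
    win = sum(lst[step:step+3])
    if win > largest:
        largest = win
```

Max sum of 3-element window in [8, 1, 3, 1, 3, 4, 7]
`largest` takes the values: 0 → 12 → 14

Answer: 14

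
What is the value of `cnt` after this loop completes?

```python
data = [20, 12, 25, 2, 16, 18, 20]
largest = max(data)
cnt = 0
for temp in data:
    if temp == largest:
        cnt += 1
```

Count of max value 25 in [20, 12, 25, 2, 16, 18, 20]
`cnt` takes the values: 0 → 1

Answer: 1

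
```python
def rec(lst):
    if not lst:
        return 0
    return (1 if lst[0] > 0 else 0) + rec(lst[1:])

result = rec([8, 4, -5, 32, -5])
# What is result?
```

Count of positive elements in [8, 4, -5, 32, -5] = 3

Answer: 3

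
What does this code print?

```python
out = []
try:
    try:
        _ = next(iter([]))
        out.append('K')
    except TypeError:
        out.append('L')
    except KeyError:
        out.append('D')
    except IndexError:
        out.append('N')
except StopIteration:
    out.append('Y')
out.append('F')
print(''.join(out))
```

Execution trace: 'Y' (outer except StopIteration) → 'F' (after the try/except). Output: YF

Answer: YF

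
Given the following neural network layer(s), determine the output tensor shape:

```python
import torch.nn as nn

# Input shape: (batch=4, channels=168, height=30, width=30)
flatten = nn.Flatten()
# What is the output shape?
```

Input: (4, 168, 30, 30) -> Output: (4, 151200)

Answer: (4, 151200)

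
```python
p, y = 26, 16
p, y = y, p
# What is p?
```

Trace:
`p, y = 26, 16` → p = 26; y = 16
`p, y = y, p` → p = 16; y = 26
So p = 16

Answer: 16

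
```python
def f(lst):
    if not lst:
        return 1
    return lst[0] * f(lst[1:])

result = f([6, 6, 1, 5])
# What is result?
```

Product over [6, 6, 1, 5] = 6 * 6 * 1 * 5 = 180

Answer: 180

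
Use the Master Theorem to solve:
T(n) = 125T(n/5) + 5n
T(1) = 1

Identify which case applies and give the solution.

a=125, b=5, f(n)=5n. log_5(125) = 3. Since c=1 < 3, Case 1 applies: T(n) = Θ(n^log_b(a)) = O(n^3).

Answer: O(n^3) - Case 1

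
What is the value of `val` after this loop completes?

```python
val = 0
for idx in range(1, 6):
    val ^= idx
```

XOR of 1 to 5
`val` takes the values: 0 → 1 → 3 → 0 → 4 → 1

Answer: 1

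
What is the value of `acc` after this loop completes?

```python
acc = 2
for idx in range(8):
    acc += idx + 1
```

Start at 2, add 1 to 8 = 38
`acc` takes the values: 2 → 3 → 5 → 8 → 12 → 17 → 23 → 30 → 38

Answer: 38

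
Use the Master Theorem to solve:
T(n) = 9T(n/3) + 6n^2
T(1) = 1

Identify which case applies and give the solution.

a=9, b=3, f(n)=6n^2. log_3(9) = 2. Since c=2 = 2, Case 2 applies: T(n) = Θ(n^log_b(a) · log n) = O(n^2 log n).

Answer: O(n^2 log n) - Case 2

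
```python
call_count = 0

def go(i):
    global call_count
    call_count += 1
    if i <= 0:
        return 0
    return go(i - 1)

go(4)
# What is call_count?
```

Linear recursion stepping by 1: 5 calls from i=4 down to ≤0.

Answer: 5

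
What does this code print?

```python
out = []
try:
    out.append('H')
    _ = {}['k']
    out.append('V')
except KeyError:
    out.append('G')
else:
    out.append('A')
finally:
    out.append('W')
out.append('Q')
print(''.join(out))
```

Execution trace: 'H' (try body) → 'G' (except KeyError) → 'W' (finally) → 'Q' (after the try/except). Output: HGWQ

Answer: HGWQ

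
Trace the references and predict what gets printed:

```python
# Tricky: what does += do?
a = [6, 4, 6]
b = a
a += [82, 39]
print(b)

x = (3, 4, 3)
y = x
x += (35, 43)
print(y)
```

Key concept: += behavior differs for mutable vs immutable.
Step by step:
`a = [6, 4, 6]` → a = [6, 4, 6]
`b = a` → b = [6, 4, 6] (same object as a)
`a += [82, 39]` → a = [6, 4, 6, 82, 39] (same object as b); b = [6, 4, 6, 82, 39] (same object as a)
`print(b)` → prints [6, 4, 6, 82, 39]
`x = (3, 4, 3)` → x = (3, 4, 3)
`y = x` → y = (3, 4, 3)
`x += (35, 43)` → x = (3, 4, 3, 35, 43)
`print(y)` → prints (3, 4, 3)

Answer:
[6, 4, 6, 82, 39]
(3, 4, 3)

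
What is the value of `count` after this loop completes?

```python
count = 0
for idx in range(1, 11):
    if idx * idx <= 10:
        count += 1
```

Count numbers where idx² ≤ 10
`count` takes the values: 0 → 1 → 2 → 3

Answer: 3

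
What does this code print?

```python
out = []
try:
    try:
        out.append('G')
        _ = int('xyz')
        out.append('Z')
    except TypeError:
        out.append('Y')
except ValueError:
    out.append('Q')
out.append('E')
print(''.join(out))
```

Execution trace: 'G' (inner try body) → 'Q' (outer except ValueError) → 'E' (after the try/except). Output: GQE

Answer: GQE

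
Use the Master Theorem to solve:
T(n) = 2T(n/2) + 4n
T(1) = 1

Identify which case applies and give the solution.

a=2, b=2, f(n)=4n. log_2(2) = 1. Since c=1 = 1, Case 2 applies: T(n) = Θ(n^log_b(a) · log n) = O(n log n).

Answer: O(n log n) - Case 2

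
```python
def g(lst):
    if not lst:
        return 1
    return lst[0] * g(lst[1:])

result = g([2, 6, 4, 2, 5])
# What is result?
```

Product over [2, 6, 4, 2, 5] = 2 * 6 * 4 * 2 * 5 = 480

Answer: 480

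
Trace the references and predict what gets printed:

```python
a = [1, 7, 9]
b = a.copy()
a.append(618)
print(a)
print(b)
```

Key concept: list.copy() creates independent copy.
Step by step:
`a = [1, 7, 9]` → a = [1, 7, 9]
`b = a.copy()` → b = [1, 7, 9]
`a.append(618)` → a = [1, 7, 9, 618]
`print(a)` → prints [1, 7, 9, 618]
`print(b)` → prints [1, 7, 9]

Answer:
[1, 7, 9, 618]
[1, 7, 9]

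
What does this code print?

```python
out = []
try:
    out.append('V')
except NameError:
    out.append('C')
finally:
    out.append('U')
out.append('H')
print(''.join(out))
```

Execution trace: 'V' (try body, no exception) → 'U' (finally) → 'H' (after the try/except). Output: VUH

Answer: VUH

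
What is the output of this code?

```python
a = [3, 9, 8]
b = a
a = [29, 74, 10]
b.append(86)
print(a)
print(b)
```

Key concept: rebinding vs mutation: a is rebound to a new list, b still points at the original.
Step by step:
`a = [3, 9, 8]` → a = [3, 9, 8]
`b = a` → b = [3, 9, 8] (same object as a)
`a = [29, 74, 10]` → a = [29, 74, 10]
`b.append(86)` → b = [3, 9, 8, 86]
`print(a)` → prints [29, 74, 10]
`print(b)` → prints [3, 9, 8, 86]

Answer:
[29, 74, 10]
[3, 9, 8, 86]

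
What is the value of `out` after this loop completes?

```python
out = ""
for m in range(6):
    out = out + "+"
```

Repeat '+' 6 times
`out` takes the values: "" → "+" → "++" → "+++" → "++++" → "+++++" → "++++++"

Answer: "++++++"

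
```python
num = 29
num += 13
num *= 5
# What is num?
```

Trace:
`num = 29` → num = 29
`num += 13` → num = 42
`num *= 5` → num = 210
So num = 210

Answer: 210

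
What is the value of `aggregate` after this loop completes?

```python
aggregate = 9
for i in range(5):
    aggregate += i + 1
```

Start at 9, add 1 to 5 = 24
`aggregate` takes the values: 9 → 10 → 12 → 15 → 19 → 24

Answer: 24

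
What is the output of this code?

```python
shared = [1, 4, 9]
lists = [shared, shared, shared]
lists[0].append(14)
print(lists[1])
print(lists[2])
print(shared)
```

Key concept: list of same reference.
Step by step:
`shared = [1, 4, 9]` → shared = [1, 4, 9]
`lists = [shared, shared, shared]` → lists = [[1, 4, 9], [1, 4, 9], [1, 4, 9]]
`lists[0].append(14)` → shared = [1, 4, 9, 14]; lists = [[1, 4, 9, 14], [1, 4, 9, 14], [1, 4, 9, 14]]
`print(lists[1])` → prints [1, 4, 9, 14]
`print(lists[2])` → prints [1, 4, 9, 14]
`print(shared)` → prints [1, 4, 9, 14]

Answer:
[1, 4, 9, 14]
[1, 4, 9, 14]
[1, 4, 9, 14]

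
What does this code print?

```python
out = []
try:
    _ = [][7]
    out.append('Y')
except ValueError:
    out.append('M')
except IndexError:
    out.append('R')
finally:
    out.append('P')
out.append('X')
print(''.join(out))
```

Execution trace: 'R' (except IndexError) → 'P' (finally) → 'X' (after the try/except). Output: RPX

Answer: RPX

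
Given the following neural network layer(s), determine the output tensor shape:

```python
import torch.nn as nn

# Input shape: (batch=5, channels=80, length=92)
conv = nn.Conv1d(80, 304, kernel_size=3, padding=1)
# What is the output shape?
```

Input: (5, 80, 92) -> Output: (5, 304, 92)

Answer: (5, 304, 92)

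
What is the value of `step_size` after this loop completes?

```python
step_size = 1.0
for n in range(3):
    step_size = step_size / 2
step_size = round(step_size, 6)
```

Halving LR 3 times: 1 / 2^3
`step_size` takes the values: 1.0 → 0.5 → 0.25 → 0.125

Answer: 0.125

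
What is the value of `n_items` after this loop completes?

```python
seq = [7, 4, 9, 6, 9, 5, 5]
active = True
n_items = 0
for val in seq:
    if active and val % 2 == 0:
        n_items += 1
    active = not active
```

Count even values at even positions
`n_items` takes the values: 0

Answer: 0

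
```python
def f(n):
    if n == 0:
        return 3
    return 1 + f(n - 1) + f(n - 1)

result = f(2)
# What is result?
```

f(n) = 1 + 2·f(n-1), f(0)=3. Closed form: (3+1)·2^2 - 1 = 15.

Answer: 15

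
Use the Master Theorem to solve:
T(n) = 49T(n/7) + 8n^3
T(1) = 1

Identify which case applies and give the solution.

a=49, b=7, f(n)=8n^3. log_7(49) = 2. Since c=3 > 2 and the regularity condition holds (49(n/7)^3 = (49/7^3)n^3 with 49/7^3 < 1), Case 3 applies: T(n) = Θ(f(n)) = O(n^3).

Answer: O(n^3) - Case 3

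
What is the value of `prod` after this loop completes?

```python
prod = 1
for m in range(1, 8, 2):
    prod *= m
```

Product of 1, 3, 5, ... up to 7
`prod` takes the values: 1 → 3 → 15 → 105

Answer: 105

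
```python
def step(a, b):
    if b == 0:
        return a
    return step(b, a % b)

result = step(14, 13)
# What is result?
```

step(14, 13) -> step(13, 1) -> step(1, 0) -> 1

Answer: 1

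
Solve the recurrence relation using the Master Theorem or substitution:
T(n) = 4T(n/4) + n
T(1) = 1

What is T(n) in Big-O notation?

By Master Theorem: a=4, b=4, f(n)=n. Since log_4(4) = 1 and f(n) = Θ(n^1), Case 2 applies. T(n) = O(n log n).

Answer: O(n log n)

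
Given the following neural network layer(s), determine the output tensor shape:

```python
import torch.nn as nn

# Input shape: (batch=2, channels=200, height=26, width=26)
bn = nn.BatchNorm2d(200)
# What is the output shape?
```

Input: (2, 200, 26, 26) -> Output: (2, 200, 26, 26)

Answer: (2, 200, 26, 26)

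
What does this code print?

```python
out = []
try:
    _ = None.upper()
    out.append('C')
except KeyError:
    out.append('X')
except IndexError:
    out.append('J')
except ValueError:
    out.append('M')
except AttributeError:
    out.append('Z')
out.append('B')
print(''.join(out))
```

Execution trace: 'Z' (except AttributeError) → 'B' (after the try/except). Output: ZB

Answer: ZB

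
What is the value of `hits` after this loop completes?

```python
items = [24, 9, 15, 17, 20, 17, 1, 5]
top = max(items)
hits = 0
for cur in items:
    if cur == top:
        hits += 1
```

Count of max value 24 in [24, 9, 15, 17, 20, 17, 1, 5]
`hits` takes the values: 0 → 1

Answer: 1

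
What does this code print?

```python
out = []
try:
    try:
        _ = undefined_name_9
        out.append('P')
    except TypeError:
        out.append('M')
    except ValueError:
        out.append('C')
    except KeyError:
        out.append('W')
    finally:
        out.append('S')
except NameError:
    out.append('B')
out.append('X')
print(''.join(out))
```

Execution trace: 'S' (finally) → 'B' (outer except NameError) → 'X' (after the try/except). Output: SBX

Answer: SBX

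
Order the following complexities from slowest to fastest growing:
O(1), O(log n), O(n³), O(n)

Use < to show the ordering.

Ordered by growth rate: O(1) < O(log n) < O(n) < O(n³)

Answer: O(1) < O(log n) < O(n) < O(n³)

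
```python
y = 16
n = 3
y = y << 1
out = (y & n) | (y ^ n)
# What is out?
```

Trace:
`y = 16` → y = 16
`n = 3` → n = 3
`y = y << 1` → y = 32
`out = (y & n) | (y ^ n)` → out = 35
So out = 35

Answer: 35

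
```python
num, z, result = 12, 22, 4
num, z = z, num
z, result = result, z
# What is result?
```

Trace:
`num, z, result = 12, 22, 4` → num = 12; z = 22; result = 4
`num, z = z, num` → num = 22; z = 12
`z, result = result, z` → z = 4; result = 12
So result = 12

Answer: 12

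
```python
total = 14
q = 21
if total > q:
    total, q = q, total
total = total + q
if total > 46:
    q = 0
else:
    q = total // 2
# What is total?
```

Trace:
`total = 14` → total = 14
`q = 21` → q = 21
`if total > q: ...` → total > q is False → no variable changes
`total = total + q` → total = 35
`if total > 46: ...` → total > 46 is False, take else branch → q = 17
So total = 35

Answer: 35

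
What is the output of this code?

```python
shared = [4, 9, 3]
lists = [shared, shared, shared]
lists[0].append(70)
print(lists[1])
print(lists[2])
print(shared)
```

Key concept: list of same reference.
Step by step:
`shared = [4, 9, 3]` → shared = [4, 9, 3]
`lists = [shared, shared, shared]` → lists = [[4, 9, 3], [4, 9, 3], [4, 9, 3]]
`lists[0].append(70)` → shared = [4, 9, 3, 70]; lists = [[4, 9, 3, 70], [4, 9, 3, 70], [4, 9, 3, 70]]
`print(lists[1])` → prints [4, 9, 3, 70]
`print(lists[2])` → prints [4, 9, 3, 70]
`print(shared)` → prints [4, 9, 3, 70]

Answer:
[4, 9, 3, 70]
[4, 9, 3, 70]
[4, 9, 3, 70]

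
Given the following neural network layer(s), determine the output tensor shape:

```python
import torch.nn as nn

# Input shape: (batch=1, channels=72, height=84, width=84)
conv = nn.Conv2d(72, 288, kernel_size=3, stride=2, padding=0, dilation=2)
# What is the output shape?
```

Input: (1, 72, 84, 84) -> Output: (1, 288, 40, 40)

Answer: (1, 288, 40, 40)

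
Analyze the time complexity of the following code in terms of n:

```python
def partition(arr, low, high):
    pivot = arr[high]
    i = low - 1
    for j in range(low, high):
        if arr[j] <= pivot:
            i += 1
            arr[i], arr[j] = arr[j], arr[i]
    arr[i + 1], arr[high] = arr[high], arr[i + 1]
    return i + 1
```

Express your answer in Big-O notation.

This is Lomuto partition (single pass over [low, high), where n = high - low). Time complexity: O(n).

Answer: O(n)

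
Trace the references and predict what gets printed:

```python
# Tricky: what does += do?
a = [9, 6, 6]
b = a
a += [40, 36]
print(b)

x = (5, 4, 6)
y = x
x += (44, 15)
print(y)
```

Key concept: += behavior differs for mutable vs immutable.
Step by step:
`a = [9, 6, 6]` → a = [9, 6, 6]
`b = a` → b = [9, 6, 6] (same object as a)
`a += [40, 36]` → a = [9, 6, 6, 40, 36] (same object as b); b = [9, 6, 6, 40, 36] (same object as a)
`print(b)` → prints [9, 6, 6, 40, 36]
`x = (5, 4, 6)` → x = (5, 4, 6)
`y = x` → y = (5, 4, 6)
`x += (44, 15)` → x = (5, 4, 6, 44, 15)
`print(y)` → prints (5, 4, 6)

Answer:
[9, 6, 6, 40, 36]
(5, 4, 6)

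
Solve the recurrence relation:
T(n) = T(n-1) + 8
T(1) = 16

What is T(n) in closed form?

Unrolling: T(n) = T(1) + 8·(n-1) = 16 + 8(n-1) = 8n + 8.

Answer: T(n) = 8n + 8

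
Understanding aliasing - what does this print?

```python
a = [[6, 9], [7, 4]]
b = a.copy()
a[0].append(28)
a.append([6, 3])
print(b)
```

Key concept: shallow copy with nested lists.
Step by step:
`a = [[6, 9], [7, 4]]` → a = [[6, 9], [7, 4]]
`b = a.copy()` → b = [[6, 9], [7, 4]]
`a[0].append(28)` → a = [[6, 9, 28], [7, 4]]; b = [[6, 9, 28], [7, 4]]
`a.append([6, 3])` → a = [[6, 9, 28], [7, 4], [6, 3]]
`print(b)` → prints [[6, 9, 28], [7, 4]]

Answer: [[6, 9, 28], [7, 4]]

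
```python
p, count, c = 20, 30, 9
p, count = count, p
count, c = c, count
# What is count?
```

Trace:
`p, count, c = 20, 30, 9` → p = 20; count = 30; c = 9
`p, count = count, p` → p = 30; count = 20
`count, c = c, count` → count = 9; c = 20
So count = 9

Answer: 9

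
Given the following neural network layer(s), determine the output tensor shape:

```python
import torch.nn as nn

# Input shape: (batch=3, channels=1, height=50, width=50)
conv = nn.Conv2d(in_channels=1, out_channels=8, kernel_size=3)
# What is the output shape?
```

Input: (3, 1, 50, 50) -> Output: (3, 8, 48, 48)

Answer: (3, 8, 48, 48)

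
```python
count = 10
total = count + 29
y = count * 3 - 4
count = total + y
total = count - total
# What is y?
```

Trace:
`count = 10` → count = 10
`total = count + 29` → total = 39
`y = count * 3 - 4` → y = 26
`count = total + y` → count = 65
`total = count - total` → total = 26
So y = 26

Answer: 26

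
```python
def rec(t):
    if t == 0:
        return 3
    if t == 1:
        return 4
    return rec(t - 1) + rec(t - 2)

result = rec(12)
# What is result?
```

Build up from base cases: rec(0)=3, rec(1)=4, rec(2)=7, rec(3)=11, rec(4)=18, rec(5)=29, rec(6)=47, ..., rec(12)=843

Answer: 843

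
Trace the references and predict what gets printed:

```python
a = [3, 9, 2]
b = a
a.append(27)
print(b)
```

Key concept: basic list aliasing.
Step by step:
`a = [3, 9, 2]` → a = [3, 9, 2]
`b = a` → b = [3, 9, 2] (same object as a)
`a.append(27)` → a = [3, 9, 2, 27] (same object as b); b = [3, 9, 2, 27] (same object as a)
`print(b)` → prints [3, 9, 2, 27]

Answer: [3, 9, 2, 27]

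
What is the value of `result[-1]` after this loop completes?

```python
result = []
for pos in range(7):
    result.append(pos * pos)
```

Last element of squares 0 to 6
`result` takes the values: [] → [0] → [0, 1] → [0, 1, 4] → [0, 1, 4, 9] → [0, 1, 4, 9, 16] → [0, 1, 4, 9, 16, 25] → [0, 1, 4, 9, 16, 25, 36]
So `result[-1]` = 36

Answer: 36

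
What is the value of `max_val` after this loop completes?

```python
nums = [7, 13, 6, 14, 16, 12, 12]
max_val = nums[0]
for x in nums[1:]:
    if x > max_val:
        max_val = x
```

Maximum of [7, 13, 6, 14, 16, 12, 12]
`max_val` takes the values: 7 → 13 → 14 → 16

Answer: 16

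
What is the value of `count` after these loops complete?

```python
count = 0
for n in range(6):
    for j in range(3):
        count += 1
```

6 * 3 = 18
`count` takes the values: 0 → 1 → 2 → 3 → 4 → 5 → 6 → 7 → 8 → 9 → 10 → 11 → 12 → 13 → 14 → 15 → 16 → 17 → 18

Answer: 18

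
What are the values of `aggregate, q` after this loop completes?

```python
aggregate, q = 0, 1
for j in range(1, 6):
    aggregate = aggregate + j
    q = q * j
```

Sum and factorial of 1 to 5
`aggregate, q` takes the values: (0, 1) → (1, 1) → (3, 1) → (3, 2) → (6, 2) → (6, 6) → (10, 6) → (10, 24) → (15, 24) → (15, 120)

Answer: 15, 120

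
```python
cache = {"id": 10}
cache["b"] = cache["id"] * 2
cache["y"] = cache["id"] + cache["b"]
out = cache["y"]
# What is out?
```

Trace:
`cache = {"id": 10}` → cache = {'id': 10}
`cache["b"] = cache["id"] * 2` → cache = {'id': 10, 'b': 20}
`cache["y"] = cache["id"] + cache["b"]` → cache = {'id': 10, 'b': 20, 'y': 30}
`out = cache["y"]` → out = 30
So out = 30

Answer: 30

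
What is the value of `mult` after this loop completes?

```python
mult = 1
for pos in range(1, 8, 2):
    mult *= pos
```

Product of 1, 3, 5, ... up to 7
`mult` takes the values: 1 → 3 → 15 → 105

Answer: 105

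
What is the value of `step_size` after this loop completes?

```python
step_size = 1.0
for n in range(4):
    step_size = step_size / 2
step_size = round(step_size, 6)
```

Halving LR 4 times: 1 / 2^4
`step_size` takes the values: 1.0 → 0.5 → 0.25 → 0.125 → 0.0625

Answer: 0.0625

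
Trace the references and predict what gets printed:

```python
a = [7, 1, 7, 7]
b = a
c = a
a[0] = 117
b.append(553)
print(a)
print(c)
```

Key concept: multiple aliases.
Step by step:
`a = [7, 1, 7, 7]` → a = [7, 1, 7, 7]
`b = a` → b = [7, 1, 7, 7] (same object as a)
`c = a` → c = [7, 1, 7, 7] (same object as a, b)
`a[0] = 117` → a = [117, 1, 7, 7] (same object as b, c); b = [117, 1, 7, 7] (same object as a, c); c = [117, 1, 7, 7] (same object as a, b)
`b.append(553)` → a = [117, 1, 7, 7, 553] (same object as b, c); b = [117, 1, 7, 7, 553] (same object as a, c); c = [117, 1, 7, 7, 553] (same object as a, b)
`print(a)` → prints [117, 1, 7, 7, 553]
`print(c)` → prints [117, 1, 7, 7, 553]

Answer:
[117, 1, 7, 7, 553]
[117, 1, 7, 7, 553]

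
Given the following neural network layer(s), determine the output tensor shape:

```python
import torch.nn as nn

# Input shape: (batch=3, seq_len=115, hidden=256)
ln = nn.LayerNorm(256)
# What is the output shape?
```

Input: (3, 115, 256) -> Output: (3, 115, 256)

Answer: (3, 115, 256)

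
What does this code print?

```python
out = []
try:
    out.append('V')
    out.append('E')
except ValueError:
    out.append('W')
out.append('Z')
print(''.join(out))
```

Execution trace: 'V' (try body) → 'E' (try body, no exception) → 'Z' (after the try/except). Output: VEZ

Answer: VEZ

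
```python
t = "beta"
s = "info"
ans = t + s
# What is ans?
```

Trace:
`t = "beta"` → t = 'beta'
`s = "info"` → s = 'info'
`ans = t + s` → ans = 'betainfo'
So ans = 'betainfo'

Answer: 'betainfo'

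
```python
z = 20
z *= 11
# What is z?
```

Trace:
`z = 20` → z = 20
`z *= 11` → z = 220
So z = 220

Answer: 220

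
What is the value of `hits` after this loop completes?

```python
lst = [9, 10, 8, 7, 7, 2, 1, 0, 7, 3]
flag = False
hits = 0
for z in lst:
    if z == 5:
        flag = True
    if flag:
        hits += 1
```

Count elements after first 5 in [9, 10, 8, 7, 7, 2, 1, 0, 7, 3]
`hits` takes the values: 0

Answer: 0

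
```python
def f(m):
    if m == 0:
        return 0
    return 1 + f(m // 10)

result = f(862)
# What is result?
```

Count of digits of 862: 3

Answer: 3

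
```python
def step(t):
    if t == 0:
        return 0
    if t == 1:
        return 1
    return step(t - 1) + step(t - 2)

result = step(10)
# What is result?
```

Build up from base cases: step(0)=0, step(1)=1, step(2)=1, step(3)=2, step(4)=3, step(5)=5, step(6)=8, ..., step(10)=55

Answer: 55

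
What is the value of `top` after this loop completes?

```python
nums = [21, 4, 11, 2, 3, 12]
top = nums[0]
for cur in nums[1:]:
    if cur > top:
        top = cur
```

Maximum of [21, 4, 11, 2, 3, 12]
`top` takes the values: 21

Answer: 21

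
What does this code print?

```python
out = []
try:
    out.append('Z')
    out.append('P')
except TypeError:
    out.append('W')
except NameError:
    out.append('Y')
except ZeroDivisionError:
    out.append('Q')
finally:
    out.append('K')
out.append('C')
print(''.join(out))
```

Execution trace: 'Z' (try body) → 'P' (try body, no exception) → 'K' (finally) → 'C' (after the try/except). Output: ZPKC

Answer: ZPKC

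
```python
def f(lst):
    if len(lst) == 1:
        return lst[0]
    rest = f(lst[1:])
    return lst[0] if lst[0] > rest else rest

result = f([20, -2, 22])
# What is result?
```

Recursive max over [20, -2, 22] = 22

Answer: 22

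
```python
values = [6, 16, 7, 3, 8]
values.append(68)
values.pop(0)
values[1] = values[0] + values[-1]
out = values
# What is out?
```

Trace:
`values = [6, 16, 7, 3, 8]` → values = [6, 16, 7, 3, 8]
`values.append(68)` → values = [6, 16, 7, 3, 8, 68]
`values.pop(0)` → values = [16, 7, 3, 8, 68]
`values[1] = values[0] + values[-1]` → values = [16, 84, 3, 8, 68]
`out = values` → out = [16, 84, 3, 8, 68]
So out = [16, 84, 3, 8, 68]

Answer: [16, 84, 3, 8, 68]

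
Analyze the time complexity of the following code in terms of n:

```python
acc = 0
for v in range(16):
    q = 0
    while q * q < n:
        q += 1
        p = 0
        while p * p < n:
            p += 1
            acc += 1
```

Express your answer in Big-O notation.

Each loop level contributes: 1 × √n × √n. Multiplying the contributions gives O(n).

Answer: O(n)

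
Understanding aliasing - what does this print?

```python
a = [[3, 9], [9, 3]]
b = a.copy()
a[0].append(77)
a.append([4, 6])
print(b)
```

Key concept: shallow copy with nested lists.
Step by step:
`a = [[3, 9], [9, 3]]` → a = [[3, 9], [9, 3]]
`b = a.copy()` → b = [[3, 9], [9, 3]]
`a[0].append(77)` → a = [[3, 9, 77], [9, 3]]; b = [[3, 9, 77], [9, 3]]
`a.append([4, 6])` → a = [[3, 9, 77], [9, 3], [4, 6]]
`print(b)` → prints [[3, 9, 77], [9, 3]]

Answer: [[3, 9, 77], [9, 3]]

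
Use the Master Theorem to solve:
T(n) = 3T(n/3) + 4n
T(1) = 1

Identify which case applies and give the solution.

a=3, b=3, f(n)=4n. log_3(3) = 1. Since c=1 = 1, Case 2 applies: T(n) = Θ(n^log_b(a) · log n) = O(n log n).

Answer: O(n log n) - Case 2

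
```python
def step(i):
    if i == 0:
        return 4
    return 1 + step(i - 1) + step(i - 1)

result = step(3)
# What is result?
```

step(i) = 1 + 2·step(i-1), step(0)=4. Closed form: (4+1)·2^3 - 1 = 39.

Answer: 39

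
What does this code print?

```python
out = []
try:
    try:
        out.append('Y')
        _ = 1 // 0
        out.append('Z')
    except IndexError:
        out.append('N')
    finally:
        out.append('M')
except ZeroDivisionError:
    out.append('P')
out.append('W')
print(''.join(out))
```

Execution trace: 'Y' (try body) → 'M' (finally) → 'P' (outer except ZeroDivisionError) → 'W' (after the try/except). Output: YMPW

Answer: YMPW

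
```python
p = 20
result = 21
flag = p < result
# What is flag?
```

Trace:
`p = 20` → p = 20
`result = 21` → result = 21
`flag = p < result` → flag = True
So flag = True

Answer: True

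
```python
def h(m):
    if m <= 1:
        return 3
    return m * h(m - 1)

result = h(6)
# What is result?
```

h(6) = 6 * 5 * 4 * 3 * 2 * 3 = 2160

Answer: 2160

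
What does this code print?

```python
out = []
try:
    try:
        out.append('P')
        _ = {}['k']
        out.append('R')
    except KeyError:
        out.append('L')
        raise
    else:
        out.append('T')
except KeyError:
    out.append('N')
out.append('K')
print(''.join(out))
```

Execution trace: 'P' (inner try body) → 'L' (inner except KeyError) → 'N' (outer except KeyError) → 'K' (after the try/except). Output: PLNK

Answer: PLNK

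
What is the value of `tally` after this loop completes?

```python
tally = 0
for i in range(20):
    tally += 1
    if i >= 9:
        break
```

Loop breaks when i reaches 9, tally is 10
`tally` takes the values: 0 → 1 → 2 → 3 → 4 → 5 → 6 → 7 → 8 → 9 → 10

Answer: 10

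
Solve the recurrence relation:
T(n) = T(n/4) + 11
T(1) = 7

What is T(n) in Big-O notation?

Each step divides n by 4 and adds 11. After log_4(n) steps we reach T(1)=7. So T(n) = 11·log_4(n) + 7 = O(log n).

Answer: O(log n)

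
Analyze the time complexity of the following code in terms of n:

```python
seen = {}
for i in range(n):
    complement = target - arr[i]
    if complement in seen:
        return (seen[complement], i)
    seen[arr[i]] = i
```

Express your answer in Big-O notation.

This is Two sum with hash map. Time complexity: O(n).

Answer: O(n)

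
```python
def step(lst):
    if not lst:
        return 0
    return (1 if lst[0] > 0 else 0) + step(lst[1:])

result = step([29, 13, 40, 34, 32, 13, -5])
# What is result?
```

Count of positive elements in [29, 13, 40, 34, 32, 13, -5] = 6

Answer: 6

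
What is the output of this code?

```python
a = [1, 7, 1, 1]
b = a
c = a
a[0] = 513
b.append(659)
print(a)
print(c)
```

Key concept: multiple aliases.
Step by step:
`a = [1, 7, 1, 1]` → a = [1, 7, 1, 1]
`b = a` → b = [1, 7, 1, 1] (same object as a)
`c = a` → c = [1, 7, 1, 1] (same object as a, b)
`a[0] = 513` → a = [513, 7, 1, 1] (same object as b, c); b = [513, 7, 1, 1] (same object as a, c); c = [513, 7, 1, 1] (same object as a, b)
`b.append(659)` → a = [513, 7, 1, 1, 659] (same object as b, c); b = [513, 7, 1, 1, 659] (same object as a, c); c = [513, 7, 1, 1, 659] (same object as a, b)
`print(a)` → prints [513, 7, 1, 1, 659]
`print(c)` → prints [513, 7, 1, 1, 659]

Answer:
[513, 7, 1, 1, 659]
[513, 7, 1, 1, 659]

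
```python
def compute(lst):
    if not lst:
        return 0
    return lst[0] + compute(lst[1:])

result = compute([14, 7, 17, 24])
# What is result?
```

14 + 7 + 17 + 24 + 0 = 62

Answer: 62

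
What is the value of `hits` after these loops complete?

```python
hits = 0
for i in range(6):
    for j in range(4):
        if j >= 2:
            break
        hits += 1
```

Inner breaks at 2, outer runs 6 times
`hits` takes the values: 0 → 1 → 2 → 3 → 4 → 5 → 6 → 7 → 8 → 9 → 10 → 11 → 12

Answer: 12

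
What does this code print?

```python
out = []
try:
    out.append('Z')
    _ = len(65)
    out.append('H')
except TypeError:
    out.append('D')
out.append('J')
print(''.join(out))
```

Execution trace: 'Z' (try body) → 'D' (except TypeError) → 'J' (after the try/except). Output: ZDJ

Answer: ZDJ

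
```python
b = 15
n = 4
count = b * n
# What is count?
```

Trace:
`b = 15` → b = 15
`n = 4` → n = 4
`count = b * n` → count = 60
So count = 60

Answer: 60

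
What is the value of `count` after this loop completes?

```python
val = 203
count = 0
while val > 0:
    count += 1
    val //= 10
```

Count digits by repeated division by 10
`count` takes the values: 0 → 1 → 2 → 3

Answer: 3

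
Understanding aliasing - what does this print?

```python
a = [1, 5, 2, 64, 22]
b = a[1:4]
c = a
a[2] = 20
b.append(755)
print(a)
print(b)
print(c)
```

Key concept: slice vs alias.
Step by step:
`a = [1, 5, 2, 64, 22]` → a = [1, 5, 2, 64, 22]
`b = a[1:4]` → b = [5, 2, 64]
`c = a` → c = [1, 5, 2, 64, 22] (same object as a)
`a[2] = 20` → a = [1, 5, 20, 64, 22] (same object as c); c = [1, 5, 20, 64, 22] (same object as a)
`b.append(755)` → b = [5, 2, 64, 755]
`print(a)` → prints [1, 5, 20, 64, 22]
`print(b)` → prints [5, 2, 64, 755]
`print(c)` → prints [1, 5, 20, 64, 22]

Answer:
[1, 5, 20, 64, 22]
[5, 2, 64, 755]
[1, 5, 20, 64, 22]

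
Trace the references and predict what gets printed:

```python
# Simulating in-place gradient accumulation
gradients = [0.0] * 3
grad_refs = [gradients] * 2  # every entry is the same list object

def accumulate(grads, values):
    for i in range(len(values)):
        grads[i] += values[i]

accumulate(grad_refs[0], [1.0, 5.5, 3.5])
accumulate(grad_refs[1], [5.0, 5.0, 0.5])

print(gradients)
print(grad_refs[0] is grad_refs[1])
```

Key concept: gradient accumulation aliasing.
Step by step:
`gradients = [0.0] * 3` → gradients = [0.0, 0.0, 0.0]
`grad_refs = [gradients] * 2` → grad_refs = [[0.0, 0.0, 0.0], [0.0, 0.0, 0.0]]
`accumulate(grad_refs[0], [1.0, 5.5, 3.5])` → gradients = [1.0, 5.5, 3.5]; grad_refs = [[1.0, 5.5, 3.5], [1.0, 5.5, 3.5]]
`accumulate(grad_refs[1], [5.0, 5.0, 0.5])` → gradients = [6.0, 10.5, 4.0]; grad_refs = [[6.0, 10.5, 4.0], [6.0, 10.5, 4.0]]
`print(gradients)` → prints [6.0, 10.5, 4.0]
`print(grad_refs[0] is grad_refs[1])` → prints True

Answer:
[6.0, 10.5, 4.0]
True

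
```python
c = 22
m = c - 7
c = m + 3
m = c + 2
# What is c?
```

Trace:
`c = 22` → c = 22
`m = c - 7` → m = 15
`c = m + 3` → c = 18
`m = c + 2` → m = 20
So c = 18

Answer: 18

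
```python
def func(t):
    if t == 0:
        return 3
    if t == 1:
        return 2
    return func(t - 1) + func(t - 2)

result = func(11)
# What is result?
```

Build up from base cases: func(0)=3, func(1)=2, func(2)=5, func(3)=7, func(4)=12, func(5)=19, func(6)=31, ..., func(11)=343

Answer: 343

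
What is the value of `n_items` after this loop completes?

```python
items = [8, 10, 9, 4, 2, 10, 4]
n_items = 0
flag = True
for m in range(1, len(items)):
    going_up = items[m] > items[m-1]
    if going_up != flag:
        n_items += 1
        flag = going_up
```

Count direction changes in [8, 10, 9, 4, 2, 10, 4]
`n_items` takes the values: 0 → 1 → 2 → 3

Answer: 3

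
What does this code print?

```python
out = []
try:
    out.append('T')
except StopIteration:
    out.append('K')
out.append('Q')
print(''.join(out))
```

Execution trace: 'T' (try body, no exception) → 'Q' (after the try/except). Output: TQ

Answer: TQ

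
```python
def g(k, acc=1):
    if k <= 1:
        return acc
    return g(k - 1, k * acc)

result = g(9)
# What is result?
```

Accumulator trace (n, acc): (9, 1) -> (8, 9) -> (7, 72) -> (6, 504) -> (5, 3024) -> (4, 15120) -> (3, 60480) -> (2, 181440) -> (1, 362880) -> return 362880

Answer: 362880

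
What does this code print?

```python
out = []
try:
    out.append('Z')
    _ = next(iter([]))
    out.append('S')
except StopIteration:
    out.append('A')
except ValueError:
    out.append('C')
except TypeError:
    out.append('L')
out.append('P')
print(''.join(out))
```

Execution trace: 'Z' (try body) → 'A' (except StopIteration) → 'P' (after the try/except). Output: ZAP

Answer: ZAP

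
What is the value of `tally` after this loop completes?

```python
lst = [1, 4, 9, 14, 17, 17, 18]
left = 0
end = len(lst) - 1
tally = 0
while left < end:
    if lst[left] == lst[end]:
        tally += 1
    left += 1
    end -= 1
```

Count matching pairs from ends
`tally` takes the values: 0

Answer: 0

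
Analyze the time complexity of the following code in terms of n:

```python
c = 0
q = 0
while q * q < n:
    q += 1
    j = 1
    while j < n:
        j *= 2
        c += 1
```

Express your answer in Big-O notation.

Each loop level contributes: √n × log n. Multiplying the contributions gives O(√n log n).

Answer: O(√n log n)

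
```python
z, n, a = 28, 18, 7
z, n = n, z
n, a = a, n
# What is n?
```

Trace:
`z, n, a = 28, 18, 7` → z = 28; n = 18; a = 7
`z, n = n, z` → z = 18; n = 28
`n, a = a, n` → n = 7; a = 28
So n = 7

Answer: 7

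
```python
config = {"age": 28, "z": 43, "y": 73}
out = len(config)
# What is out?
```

Trace:
`config = {"age": 28, "z": 43, "y": 73}` → config = {'age': 28, 'z': 43, 'y': 73}
`out = len(config)` → out = 3
So out = 3

Answer: 3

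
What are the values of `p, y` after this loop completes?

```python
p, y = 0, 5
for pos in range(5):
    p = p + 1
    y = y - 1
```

p goes 0→5, y goes 5→0
`p, y` takes the values: (0, 5) → (1, 5) → (1, 4) → (2, 4) → (2, 3) → (3, 3) → (3, 2) → (4, 2) → (4, 1) → (5, 1) → (5, 0)

Answer: 5, 0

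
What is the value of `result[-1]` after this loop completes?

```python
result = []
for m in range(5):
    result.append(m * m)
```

Last element of squares 0 to 4
`result` takes the values: [] → [0] → [0, 1] → [0, 1, 4] → [0, 1, 4, 9] → [0, 1, 4, 9, 16]
So `result[-1]` = 16

Answer: 16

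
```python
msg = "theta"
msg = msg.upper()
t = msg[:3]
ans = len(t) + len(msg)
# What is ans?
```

Trace:
`msg = "theta"` → msg = 'theta'
`msg = msg.upper()` → msg = 'THETA'
`t = msg[:3]` → t = 'THE'
`ans = len(t) + len(msg)` → ans = 8
So ans = 8

Answer: 8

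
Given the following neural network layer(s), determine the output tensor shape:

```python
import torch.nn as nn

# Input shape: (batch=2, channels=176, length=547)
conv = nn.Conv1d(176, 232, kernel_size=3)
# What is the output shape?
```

Input: (2, 176, 547) -> Output: (2, 232, 545)

Answer: (2, 232, 545)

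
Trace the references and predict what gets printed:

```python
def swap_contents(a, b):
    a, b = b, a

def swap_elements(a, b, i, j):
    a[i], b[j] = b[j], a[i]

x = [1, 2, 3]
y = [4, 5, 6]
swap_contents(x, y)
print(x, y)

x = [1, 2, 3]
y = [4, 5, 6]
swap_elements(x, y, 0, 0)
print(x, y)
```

Key concept: parameter rebinding vs mutation.
Step by step:
`x = [1, 2, 3]` → x = [1, 2, 3]
`y = [4, 5, 6]` → y = [4, 5, 6]
`swap_contents(x, y)` → no visible change to tracked variables
`print(x, y)` → prints [1, 2, 3] [4, 5, 6]
`x = [1, 2, 3]` → x = [1, 2, 3]
`y = [4, 5, 6]` → y = [4, 5, 6]
`swap_elements(x, y, 0, 0)` → x = [4, 2, 3]; y = [1, 5, 6]
`print(x, y)` → prints [4, 2, 3] [1, 5, 6]

Answer:
[1, 2, 3] [4, 5, 6]
[4, 2, 3] [1, 5, 6]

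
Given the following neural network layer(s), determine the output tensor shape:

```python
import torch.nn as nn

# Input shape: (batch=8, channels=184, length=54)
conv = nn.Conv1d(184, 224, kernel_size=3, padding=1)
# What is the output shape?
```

Input: (8, 184, 54) -> Output: (8, 224, 54)

Answer: (8, 224, 54)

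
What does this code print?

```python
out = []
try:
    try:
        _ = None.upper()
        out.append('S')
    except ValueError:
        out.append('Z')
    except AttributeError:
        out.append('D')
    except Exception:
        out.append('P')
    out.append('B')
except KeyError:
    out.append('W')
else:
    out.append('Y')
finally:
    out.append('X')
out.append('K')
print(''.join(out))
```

Execution trace: 'D' (inner except AttributeError) → 'B' (try body, no exception) → 'Y' (else) → 'X' (finally) → 'K' (after the try/except). Output: DBYXK

Answer: DBYXK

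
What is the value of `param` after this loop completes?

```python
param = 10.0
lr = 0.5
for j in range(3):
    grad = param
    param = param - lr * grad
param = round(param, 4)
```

Gradient descent: w = 10.0 * (1 - 0.5)^3
`param` takes the values: 10.0 → 5.0 → 2.5 → 1.25

Answer: 1.25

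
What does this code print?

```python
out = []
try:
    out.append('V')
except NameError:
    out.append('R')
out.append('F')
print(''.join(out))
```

Execution trace: 'V' (try body, no exception) → 'F' (after the try/except). Output: VF

Answer: VF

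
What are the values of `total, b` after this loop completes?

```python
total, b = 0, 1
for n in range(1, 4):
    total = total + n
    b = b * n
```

Sum and factorial of 1 to 3
`total, b` takes the values: (0, 1) → (1, 1) → (3, 1) → (3, 2) → (6, 2) → (6, 6)

Answer: 6, 6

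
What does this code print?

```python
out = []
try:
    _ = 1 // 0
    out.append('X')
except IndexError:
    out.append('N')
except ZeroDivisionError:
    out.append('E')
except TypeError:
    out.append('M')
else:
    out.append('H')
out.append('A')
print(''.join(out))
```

Execution trace: 'E' (except ZeroDivisionError) → 'A' (after the try/except). Output: EA

Answer: EA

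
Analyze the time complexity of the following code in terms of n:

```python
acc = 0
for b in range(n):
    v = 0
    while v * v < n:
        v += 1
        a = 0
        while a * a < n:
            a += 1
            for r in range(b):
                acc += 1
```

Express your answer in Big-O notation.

Each loop level contributes: n × √n × √n × n. Multiplying the contributions gives O(n^3).

Answer: O(n^3)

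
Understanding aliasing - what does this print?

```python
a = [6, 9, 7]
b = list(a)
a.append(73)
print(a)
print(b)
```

Key concept: list() constructor creates copy.
Step by step:
`a = [6, 9, 7]` → a = [6, 9, 7]
`b = list(a)` → b = [6, 9, 7]
`a.append(73)` → a = [6, 9, 7, 73]
`print(a)` → prints [6, 9, 7, 73]
`print(b)` → prints [6, 9, 7]

Answer:
[6, 9, 7, 73]
[6, 9, 7]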